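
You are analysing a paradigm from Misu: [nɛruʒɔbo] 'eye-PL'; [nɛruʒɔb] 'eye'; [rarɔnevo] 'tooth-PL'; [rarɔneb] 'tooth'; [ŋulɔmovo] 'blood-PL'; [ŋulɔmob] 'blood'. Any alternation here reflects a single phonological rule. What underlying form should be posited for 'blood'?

The root 'blood' surfaces as [ŋulɔmovo] and [ŋulɔmob], with a stem-final [v] ~ [b] alternation.
Compare 'eye', with invariant [b] in [nɛruʒɔbo] and [nɛruʒɔb]: an analysis with underlying /b/ and a rule producing [v] before the PL suffix would wrongly predict alternation here too.
The alternation reflects word-final hardening: voiced fricatives become stops word-finally. /v/ is underlying.
So 'blood' = /ŋulɔmov/.

/ŋulɔmov/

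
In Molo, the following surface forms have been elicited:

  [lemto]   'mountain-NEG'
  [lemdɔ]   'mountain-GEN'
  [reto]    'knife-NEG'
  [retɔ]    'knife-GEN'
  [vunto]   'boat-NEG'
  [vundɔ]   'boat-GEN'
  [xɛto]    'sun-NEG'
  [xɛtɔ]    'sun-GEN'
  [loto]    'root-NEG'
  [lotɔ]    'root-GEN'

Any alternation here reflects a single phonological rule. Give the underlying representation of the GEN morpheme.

/-dɔ/

The GEN suffix surfaces as [-dɔ] and [-tɔ], depending on the final segment of the stem.
By contrast the NEG suffix keeps its initial [t] throughout — that segment must be underlying.
The GEN suffix is therefore /-dɔ/ underlyingly, with post-vocalic devoicing: voiced stops become voiceless after a vowel.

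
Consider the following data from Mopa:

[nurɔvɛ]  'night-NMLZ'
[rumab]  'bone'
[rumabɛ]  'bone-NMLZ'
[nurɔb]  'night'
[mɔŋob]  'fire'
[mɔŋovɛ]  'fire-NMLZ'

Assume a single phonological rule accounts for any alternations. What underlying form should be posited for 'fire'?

In [mɔŋovɛ] and [mɔŋob] the final segment of 'fire' alternates: [v] ~ [b].
If /b/ were underlying and a rule turned it into [v] before the NMLZ suffix, 'bone' would also alternate; but it has [b] in both [rumabɛ] and [rumab].
The underlying segment must be /v/; voiced fricatives become stops word-finally, yielding [b] there.
So 'fire' = /mɔŋov/.

/mɔŋov/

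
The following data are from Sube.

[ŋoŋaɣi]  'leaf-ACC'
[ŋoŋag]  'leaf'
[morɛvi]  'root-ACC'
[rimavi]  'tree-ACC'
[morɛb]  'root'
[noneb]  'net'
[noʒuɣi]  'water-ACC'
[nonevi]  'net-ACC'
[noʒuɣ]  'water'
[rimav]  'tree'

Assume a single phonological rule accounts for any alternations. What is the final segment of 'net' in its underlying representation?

/b/

The stem for 'net' ends in [b] in [noneb] but [v] in [nonevi].
But 'tree' keeps [v] in both environments ([rimav], [rimavi]), so there is no rule changing /v/ to [b] in isolation.
Therefore /b/ is basic and [v] is derived by intervocalic spirantization (voiced stops become fricatives between vowels).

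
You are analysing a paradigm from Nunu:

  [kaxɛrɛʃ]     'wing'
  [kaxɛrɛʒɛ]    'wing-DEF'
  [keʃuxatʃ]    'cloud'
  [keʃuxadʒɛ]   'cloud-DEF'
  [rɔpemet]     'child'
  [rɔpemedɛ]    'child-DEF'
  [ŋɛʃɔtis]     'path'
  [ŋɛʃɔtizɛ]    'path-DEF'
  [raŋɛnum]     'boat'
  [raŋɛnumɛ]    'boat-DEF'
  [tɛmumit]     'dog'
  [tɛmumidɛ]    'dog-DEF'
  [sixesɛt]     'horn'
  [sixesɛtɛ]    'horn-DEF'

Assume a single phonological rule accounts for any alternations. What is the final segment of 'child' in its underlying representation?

In [rɔpemet] and [rɔpemedɛ] the final segment of 'child' alternates: [t] ~ [d].
Compare 'horn', with invariant [t] in [sixesɛt] and [sixesɛtɛ]: an analysis with underlying /t/ and a rule producing [d] before the DEF suffix would wrongly predict alternation here too.
So /d/ is underlying, and a rule of word-final obstruent devoicing — voiced obstruents become voiceless word-finally — gives [t].

/d/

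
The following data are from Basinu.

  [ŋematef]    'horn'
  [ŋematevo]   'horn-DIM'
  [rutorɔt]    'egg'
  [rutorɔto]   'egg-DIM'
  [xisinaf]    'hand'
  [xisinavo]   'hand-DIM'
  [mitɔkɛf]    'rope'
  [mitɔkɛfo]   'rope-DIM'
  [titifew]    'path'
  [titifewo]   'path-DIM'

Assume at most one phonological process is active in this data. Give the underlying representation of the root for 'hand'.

/xisinav/

'hand' shows [f] ~ [v] at the end of the stem ([xisinaf] vs [xisinavo]).
If /f/ were underlying and a rule turned it into [v] before the DIM suffix, 'rope' would also alternate; but it has [f] in both [mitɔkɛf] and [mitɔkɛfo].
The alternation reflects word-final obstruent devoicing: voiced obstruents become voiceless word-finally. /v/ is underlying.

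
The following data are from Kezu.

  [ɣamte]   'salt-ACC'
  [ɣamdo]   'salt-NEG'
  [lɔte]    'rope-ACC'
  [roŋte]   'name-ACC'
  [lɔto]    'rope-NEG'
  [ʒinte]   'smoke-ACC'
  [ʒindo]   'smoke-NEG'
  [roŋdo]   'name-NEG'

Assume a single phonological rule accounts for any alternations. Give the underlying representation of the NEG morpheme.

/-do/

The NEG morpheme has two allomorphs, [-do] and [-to].
The ACC suffix, which begins with [t], is invariant after every stem; so [t] is not altered by any rule here.
So the underlying form is /-do/, and voiced stops become voiceless after a vowel.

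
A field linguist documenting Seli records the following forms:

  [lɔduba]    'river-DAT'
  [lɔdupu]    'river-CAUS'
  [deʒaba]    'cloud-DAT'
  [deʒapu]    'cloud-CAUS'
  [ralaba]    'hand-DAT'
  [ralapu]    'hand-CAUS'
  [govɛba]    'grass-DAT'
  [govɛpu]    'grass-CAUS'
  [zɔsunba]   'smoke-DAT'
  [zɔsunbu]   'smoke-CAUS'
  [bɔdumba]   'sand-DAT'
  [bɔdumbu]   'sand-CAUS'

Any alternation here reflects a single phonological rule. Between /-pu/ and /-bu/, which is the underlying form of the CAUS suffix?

/-pu/

The CAUS morpheme has two allomorphs, [-bu] and [-pu].
The DAT suffix, which begins with [b], is invariant after every stem; so [b] is not altered by any rule here.
The CAUS suffix is therefore /-pu/ underlyingly, with post-nasal voicing: voiceless stops become voiced after a nasal.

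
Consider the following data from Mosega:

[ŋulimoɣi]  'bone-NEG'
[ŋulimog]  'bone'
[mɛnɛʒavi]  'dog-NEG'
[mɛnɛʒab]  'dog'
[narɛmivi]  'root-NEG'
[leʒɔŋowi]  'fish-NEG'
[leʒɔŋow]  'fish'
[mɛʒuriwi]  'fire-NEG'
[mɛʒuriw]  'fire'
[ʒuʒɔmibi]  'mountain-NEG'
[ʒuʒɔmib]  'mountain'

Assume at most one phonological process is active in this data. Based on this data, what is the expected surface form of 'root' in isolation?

[narɛmib]

The stem for 'dog' ends in [v] in [mɛnɛʒavi] but [b] in [mɛnɛʒab].
The stem 'mountain' ([ʒuʒɔmibi], [ʒuʒɔmib]) shows [b] unchanged in both environments, so [b] cannot be basic with [v] derived before the NEG suffix.
Therefore /v/ is basic and [b] is derived by word-final hardening (voiced fricatives become stops word-finally).
The one attested form of 'root', [narɛmivi], shows underlying /narɛmiv/. Applying the same rule word-finally gives [narɛmib].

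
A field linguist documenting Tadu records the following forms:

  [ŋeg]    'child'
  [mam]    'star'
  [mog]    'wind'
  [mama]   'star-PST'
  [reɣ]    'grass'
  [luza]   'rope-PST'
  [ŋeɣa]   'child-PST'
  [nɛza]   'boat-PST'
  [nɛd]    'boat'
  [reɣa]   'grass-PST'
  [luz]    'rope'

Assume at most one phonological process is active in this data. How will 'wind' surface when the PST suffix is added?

In [ŋeɣa] and [ŋeg] the final segment of 'child' alternates: [ɣ] ~ [g].
But 'grass' keeps [ɣ] in both environments ([reɣa], [reɣ]), so there is no rule changing /ɣ/ to [g] in isolation.
So /g/ is underlying, and a rule of intervocalic spirantization — voiced stops become fricatives between vowels — gives [ɣ].
From [mog] the stem 'wind' is /mog/; between vowels this yields [moɣa].

[moɣa]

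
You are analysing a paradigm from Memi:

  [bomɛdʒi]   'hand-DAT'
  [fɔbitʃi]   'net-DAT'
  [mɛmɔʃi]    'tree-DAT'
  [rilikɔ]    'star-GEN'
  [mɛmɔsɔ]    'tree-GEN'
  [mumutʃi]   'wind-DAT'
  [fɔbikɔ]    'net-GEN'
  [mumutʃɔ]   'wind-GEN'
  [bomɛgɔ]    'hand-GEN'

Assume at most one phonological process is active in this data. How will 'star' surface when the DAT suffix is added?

'net' shows [k] ~ [tʃ] at the end of the stem ([fɔbikɔ] vs [fɔbitʃi]).
The stem 'wind' ([mumutʃɔ], [mumutʃi]) shows [tʃ] unchanged in both environments, so [tʃ] cannot be basic with [k] derived before the GEN suffix.
The underlying segment must be /k/; /k/, /g/ and /s/ become palato-alveolar [tʃ], [dʒ] and [ʃ] before a front vowel, yielding [tʃ] there.
The one attested form of 'star', [rilikɔ], shows underlying /rilik/. Applying the same rule before a front vowel gives [rilitʃi].

[rilitʃi]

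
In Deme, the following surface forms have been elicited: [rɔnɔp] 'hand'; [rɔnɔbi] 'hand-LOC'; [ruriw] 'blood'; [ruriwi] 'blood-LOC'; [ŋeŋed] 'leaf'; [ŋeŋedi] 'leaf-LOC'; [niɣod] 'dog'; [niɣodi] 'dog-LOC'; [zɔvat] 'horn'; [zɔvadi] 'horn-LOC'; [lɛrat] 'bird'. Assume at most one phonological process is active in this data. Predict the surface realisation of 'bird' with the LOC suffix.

[lɛradi]

The root 'horn' surfaces as [zɔvat] and [zɔvadi], with a stem-final [t] ~ [d] alternation.
But 'dog' keeps [d] in both environments ([niɣod], [niɣodi]), so there is no rule changing /d/ to [t] in isolation.
The alternation reflects intervocalic voicing: voiceless stops become voiced between vowels. /t/ is underlying.
From [lɛrat] the stem 'bird' is /lɛrat/; between vowels this yields [lɛradi].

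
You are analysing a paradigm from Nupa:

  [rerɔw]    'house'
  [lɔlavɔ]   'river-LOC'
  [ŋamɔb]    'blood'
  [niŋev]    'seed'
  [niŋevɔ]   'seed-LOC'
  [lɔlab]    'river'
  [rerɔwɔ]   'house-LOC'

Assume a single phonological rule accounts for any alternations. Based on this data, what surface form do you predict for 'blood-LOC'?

The root 'river' surfaces as [lɔlavɔ] and [lɔlab], with a stem-final [v] ~ [b] alternation.
The stem 'seed' ([niŋevɔ], [niŋev]) shows [v] unchanged in both environments, so [v] cannot be basic with [b] derived in isolation.
The alternation reflects intervocalic spirantization: voiced stops become fricatives between vowels. /b/ is underlying.
The one attested form of 'blood', [ŋamɔb], shows underlying /ŋamɔb/. Applying the same rule between vowels gives [ŋamɔvɔ].

[ŋamɔvɔ]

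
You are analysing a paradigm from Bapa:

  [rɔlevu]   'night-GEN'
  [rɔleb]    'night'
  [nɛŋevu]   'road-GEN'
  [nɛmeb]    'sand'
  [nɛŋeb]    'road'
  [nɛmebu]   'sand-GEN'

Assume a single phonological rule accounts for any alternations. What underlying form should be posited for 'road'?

The root 'road' surfaces as [nɛŋevu] and [nɛŋeb], with a stem-final [v] ~ [b] alternation.
If /b/ were underlying and a rule turned it into [v] before the GEN suffix, 'sand' would also alternate; but it has [b] in both [nɛmebu] and [nɛmeb].
Therefore /v/ is basic and [b] is derived by word-final hardening (voiced fricatives become stops word-finally).
So 'road' = /nɛŋev/.

/nɛŋev/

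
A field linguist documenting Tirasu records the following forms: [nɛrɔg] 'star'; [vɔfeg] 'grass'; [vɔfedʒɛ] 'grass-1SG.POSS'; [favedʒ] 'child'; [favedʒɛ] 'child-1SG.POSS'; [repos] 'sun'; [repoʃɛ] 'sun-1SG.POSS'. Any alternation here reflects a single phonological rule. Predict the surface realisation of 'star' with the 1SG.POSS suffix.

[nɛrɔdʒɛ]

In [vɔfeg] and [vɔfedʒɛ] the final segment of 'grass' alternates: [g] ~ [dʒ].
The stem 'child' ([favedʒ], [favedʒɛ]) shows [dʒ] unchanged in both environments, so [dʒ] cannot be basic with [g] derived in isolation.
So /g/ is underlying, and a rule of palatalization before a front vowel — /g/ and /s/ become palato-alveolar [dʒ] and [ʃ] before a front vowel — gives [dʒ].
From [nɛrɔg] the stem 'star' is /nɛrɔg/; before a front vowel this yields [nɛrɔdʒɛ].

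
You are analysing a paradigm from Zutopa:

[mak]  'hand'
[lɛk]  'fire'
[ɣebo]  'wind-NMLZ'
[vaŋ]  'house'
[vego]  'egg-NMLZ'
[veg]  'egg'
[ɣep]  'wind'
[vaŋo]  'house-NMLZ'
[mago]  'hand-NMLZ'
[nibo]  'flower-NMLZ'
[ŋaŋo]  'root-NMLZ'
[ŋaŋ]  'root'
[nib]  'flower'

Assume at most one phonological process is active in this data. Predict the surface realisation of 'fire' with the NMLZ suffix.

In [mak] and [mago] the final segment of 'hand' alternates: [k] ~ [g].
Compare 'egg', with invariant [g] in [veg] and [vego]: an analysis with underlying /g/ and a rule producing [k] in isolation would wrongly predict alternation here too.
Therefore /k/ is basic and [g] is derived by intervocalic voicing (voiceless stops become voiced between vowels).
The one attested form of 'fire', [lɛk], shows underlying /lɛk/. Applying the same rule between vowels gives [lɛgo].

[lɛgo]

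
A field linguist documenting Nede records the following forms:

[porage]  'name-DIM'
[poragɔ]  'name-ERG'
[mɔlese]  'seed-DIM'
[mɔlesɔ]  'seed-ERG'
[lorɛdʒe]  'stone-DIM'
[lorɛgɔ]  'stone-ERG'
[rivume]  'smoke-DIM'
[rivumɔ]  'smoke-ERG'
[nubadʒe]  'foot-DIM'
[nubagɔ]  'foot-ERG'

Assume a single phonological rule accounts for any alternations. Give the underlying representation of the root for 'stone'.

The stem for 'stone' ends in [dʒ] in [lorɛdʒe] but [g] in [lorɛgɔ].
Compare 'name', with invariant [g] in [porage] and [poragɔ]: an analysis with underlying /g/ and a rule producing [dʒ] before the DIM suffix would wrongly predict alternation here too.
The alternation reflects depalatalization: palato-alveolar /dʒ/ becomes [g] when no front vowel follows. /dʒ/ is underlying.
Hence 'stone' is /lorɛdʒ/ underlyingly.

/lorɛdʒ/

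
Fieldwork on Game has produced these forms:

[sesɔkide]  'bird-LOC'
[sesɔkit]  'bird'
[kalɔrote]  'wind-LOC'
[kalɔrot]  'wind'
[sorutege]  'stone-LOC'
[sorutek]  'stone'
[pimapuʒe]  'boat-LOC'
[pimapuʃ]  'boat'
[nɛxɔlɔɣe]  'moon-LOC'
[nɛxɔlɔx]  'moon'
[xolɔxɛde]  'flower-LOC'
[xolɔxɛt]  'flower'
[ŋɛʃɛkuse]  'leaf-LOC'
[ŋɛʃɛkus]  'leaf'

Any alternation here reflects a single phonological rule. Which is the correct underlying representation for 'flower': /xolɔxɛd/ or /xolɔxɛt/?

The root 'flower' surfaces as [xolɔxɛde] and [xolɔxɛt], with a stem-final [d] ~ [t] alternation.
Compare 'wind', with invariant [t] in [kalɔrote] and [kalɔrot]: an analysis with underlying /t/ and a rule producing [d] before the LOC suffix would wrongly predict alternation here too.
The underlying segment must be /d/; voiced obstruents become voiceless word-finally, yielding [t] there.

/xolɔxɛd/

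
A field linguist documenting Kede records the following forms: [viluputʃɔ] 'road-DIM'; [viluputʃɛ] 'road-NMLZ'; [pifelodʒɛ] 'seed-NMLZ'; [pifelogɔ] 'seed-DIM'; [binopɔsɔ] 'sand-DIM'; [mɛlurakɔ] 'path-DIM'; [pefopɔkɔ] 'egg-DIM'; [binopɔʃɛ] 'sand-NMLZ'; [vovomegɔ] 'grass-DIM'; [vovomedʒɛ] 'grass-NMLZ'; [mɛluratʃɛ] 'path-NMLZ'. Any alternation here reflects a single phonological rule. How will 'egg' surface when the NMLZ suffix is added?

The stem for 'path' ends in [tʃ] in [mɛluratʃɛ] but [k] in [mɛlurakɔ].
If /tʃ/ were underlying and a rule turned it into [k] before the DIM suffix, 'road' would also alternate; but it has [tʃ] in both [viluputʃɛ] and [viluputʃɔ].
Therefore /k/ is basic and [tʃ] is derived by palatalization before a front vowel (/k/, /g/ and /s/ become palato-alveolar [tʃ], [dʒ] and [ʃ] before a front vowel).
From [pefopɔkɔ] the stem 'egg' is /pefopɔk/; before a front vowel this yields [pefopɔtʃɛ].

[pefopɔtʃɛ]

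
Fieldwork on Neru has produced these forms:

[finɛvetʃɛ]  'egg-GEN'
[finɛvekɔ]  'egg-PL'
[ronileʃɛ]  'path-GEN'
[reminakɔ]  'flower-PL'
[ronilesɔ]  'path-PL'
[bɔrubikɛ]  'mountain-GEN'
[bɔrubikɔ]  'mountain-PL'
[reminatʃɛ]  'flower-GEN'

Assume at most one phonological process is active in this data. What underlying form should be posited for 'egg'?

The root 'egg' surfaces as [finɛvekɔ] and [finɛvetʃɛ], with a stem-final [k] ~ [tʃ] alternation.
But 'mountain' keeps [k] in both environments ([bɔrubikɔ], [bɔrubikɛ]), so there is no rule changing /k/ to [tʃ] before the GEN suffix.
Therefore /tʃ/ is basic and [k] is derived by depalatalization (palato-alveolar /tʃ/ and /ʃ/ become [k] and [s] when no front vowel follows).
Hence 'egg' is /finɛvetʃ/ underlyingly.

/finɛvetʃ/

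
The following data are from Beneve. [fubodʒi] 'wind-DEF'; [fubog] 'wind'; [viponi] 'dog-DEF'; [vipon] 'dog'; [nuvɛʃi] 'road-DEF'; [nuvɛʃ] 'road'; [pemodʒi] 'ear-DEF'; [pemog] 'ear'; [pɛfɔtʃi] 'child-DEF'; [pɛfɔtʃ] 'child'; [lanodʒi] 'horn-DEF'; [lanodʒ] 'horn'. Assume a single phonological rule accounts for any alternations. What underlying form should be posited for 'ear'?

/pemog/

In [pemodʒi] and [pemog] the final segment of 'ear' alternates: [dʒ] ~ [g].
Compare 'horn', with invariant [dʒ] in [lanodʒi] and [lanodʒ]: an analysis with underlying /dʒ/ and a rule producing [g] in isolation would wrongly predict alternation here too.
Therefore /g/ is basic and [dʒ] is derived by palatalization before a front vowel (/g/ becomes palato-alveolar [dʒ] before a front vowel).
Hence 'ear' is /pemog/ underlyingly.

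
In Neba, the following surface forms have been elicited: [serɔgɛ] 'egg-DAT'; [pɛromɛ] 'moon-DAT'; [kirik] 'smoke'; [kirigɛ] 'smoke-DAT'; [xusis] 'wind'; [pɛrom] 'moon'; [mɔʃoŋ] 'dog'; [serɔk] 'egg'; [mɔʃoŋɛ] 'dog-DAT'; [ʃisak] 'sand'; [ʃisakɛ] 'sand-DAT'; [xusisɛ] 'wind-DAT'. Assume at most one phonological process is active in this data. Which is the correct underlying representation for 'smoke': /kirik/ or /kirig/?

/kirig/

In [kirigɛ] and [kirik] the final segment of 'smoke' alternates: [g] ~ [k].
But 'sand' keeps [k] in both environments ([ʃisakɛ], [ʃisak]), so there is no rule changing /k/ to [g] before the DAT suffix.
Therefore /g/ is basic and [k] is derived by word-final obstruent devoicing (voiced obstruents become voiceless word-finally).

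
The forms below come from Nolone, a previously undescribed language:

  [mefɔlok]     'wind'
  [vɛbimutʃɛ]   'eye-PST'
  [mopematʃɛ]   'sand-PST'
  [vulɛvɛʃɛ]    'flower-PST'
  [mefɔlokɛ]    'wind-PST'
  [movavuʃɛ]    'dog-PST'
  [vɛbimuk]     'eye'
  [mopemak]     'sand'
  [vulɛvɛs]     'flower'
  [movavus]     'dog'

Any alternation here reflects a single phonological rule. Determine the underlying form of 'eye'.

The root 'eye' surfaces as [vɛbimutʃɛ] and [vɛbimuk], with a stem-final [tʃ] ~ [k] alternation.
But 'wind' keeps [k] in both environments ([mefɔlokɛ], [mefɔlok]), so there is no rule changing /k/ to [tʃ] before the PST suffix.
The alternation reflects depalatalization: palato-alveolar /tʃ/ and /ʃ/ become [k] and [s] when no front vowel follows. /tʃ/ is underlying.
Hence 'eye' is /vɛbimutʃ/ underlyingly.

/vɛbimutʃ/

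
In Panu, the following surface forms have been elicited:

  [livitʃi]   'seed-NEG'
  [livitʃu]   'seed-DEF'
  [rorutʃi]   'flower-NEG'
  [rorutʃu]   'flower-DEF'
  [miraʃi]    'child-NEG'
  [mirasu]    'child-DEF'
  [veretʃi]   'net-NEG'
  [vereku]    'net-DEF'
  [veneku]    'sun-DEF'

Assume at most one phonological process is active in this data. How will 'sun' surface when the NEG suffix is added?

The stem for 'net' ends in [tʃ] in [veretʃi] but [k] in [vereku].
Compare 'flower', with invariant [tʃ] in [rorutʃi] and [rorutʃu]: an analysis with underlying /tʃ/ and a rule producing [k] before the DEF suffix would wrongly predict alternation here too.
The underlying segment must be /k/; /k/ and /s/ become palato-alveolar [tʃ] and [ʃ] before a front vowel, yielding [tʃ] there.
The one attested form of 'sun', [veneku], shows underlying /venek/. Applying the same rule before a front vowel gives [venetʃi].

[venetʃi]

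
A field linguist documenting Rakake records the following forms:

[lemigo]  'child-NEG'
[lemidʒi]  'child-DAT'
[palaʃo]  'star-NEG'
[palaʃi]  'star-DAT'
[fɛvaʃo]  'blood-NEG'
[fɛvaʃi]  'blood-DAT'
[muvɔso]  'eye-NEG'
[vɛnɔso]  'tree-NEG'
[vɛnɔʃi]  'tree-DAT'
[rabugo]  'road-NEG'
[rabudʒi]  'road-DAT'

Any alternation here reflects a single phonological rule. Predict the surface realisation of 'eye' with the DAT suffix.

[muvɔʃi]

In [vɛnɔso] and [vɛnɔʃi] the final segment of 'tree' alternates: [s] ~ [ʃ].
The stem 'blood' ([fɛvaʃo], [fɛvaʃi]) shows [ʃ] unchanged in both environments, so [ʃ] cannot be basic with [s] derived before the NEG suffix.
The underlying segment must be /s/; /g/ and /s/ become palato-alveolar [dʒ] and [ʃ] before a front vowel, yielding [ʃ] there.
From [muvɔso] the stem 'eye' is /muvɔs/; before a front vowel this yields [muvɔʃi].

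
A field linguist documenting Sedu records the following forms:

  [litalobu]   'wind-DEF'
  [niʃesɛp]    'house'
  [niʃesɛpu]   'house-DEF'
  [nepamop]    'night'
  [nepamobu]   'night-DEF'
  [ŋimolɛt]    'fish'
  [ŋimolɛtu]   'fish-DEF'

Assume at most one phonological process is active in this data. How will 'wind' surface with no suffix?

[litalop]

The root 'night' surfaces as [nepamop] and [nepamobu], with a stem-final [p] ~ [b] alternation.
Compare 'house', with invariant [p] in [niʃesɛp] and [niʃesɛpu]: an analysis with underlying /p/ and a rule producing [b] before the DEF suffix would wrongly predict alternation here too.
The alternation reflects word-final obstruent devoicing: voiced obstruents become voiceless word-finally. /b/ is underlying.
The one attested form of 'wind', [litalobu], shows underlying /litalob/. Applying the same rule word-finally gives [litalop].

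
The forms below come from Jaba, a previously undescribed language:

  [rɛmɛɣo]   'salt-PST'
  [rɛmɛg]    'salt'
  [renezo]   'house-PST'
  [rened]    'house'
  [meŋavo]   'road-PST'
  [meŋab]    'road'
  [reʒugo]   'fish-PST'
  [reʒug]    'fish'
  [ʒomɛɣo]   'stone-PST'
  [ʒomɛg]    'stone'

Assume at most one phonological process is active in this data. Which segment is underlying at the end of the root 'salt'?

'salt' shows [ɣ] ~ [g] at the end of the stem ([rɛmɛɣo] vs [rɛmɛg]).
Compare 'fish', with invariant [g] in [reʒugo] and [reʒug]: an analysis with underlying /g/ and a rule producing [ɣ] before the PST suffix would wrongly predict alternation here too.
So /ɣ/ is underlying, and a rule of word-final hardening — voiced fricatives become stops word-finally — gives [g].

/ɣ/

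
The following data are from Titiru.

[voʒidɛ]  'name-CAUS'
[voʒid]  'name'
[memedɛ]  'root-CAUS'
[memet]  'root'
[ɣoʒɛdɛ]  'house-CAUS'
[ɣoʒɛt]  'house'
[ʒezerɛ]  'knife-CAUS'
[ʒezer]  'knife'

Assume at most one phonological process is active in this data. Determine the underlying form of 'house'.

/ɣoʒɛt/

The root 'house' surfaces as [ɣoʒɛdɛ] and [ɣoʒɛt], with a stem-final [d] ~ [t] alternation.
The stem 'name' ([voʒidɛ], [voʒid]) shows [d] unchanged in both environments, so [d] cannot be basic with [t] derived in isolation.
So /t/ is underlying, and a rule of intervocalic voicing — voiceless stops become voiced between vowels — gives [d].
The underlying form of 'house' is therefore /ɣoʒɛt/.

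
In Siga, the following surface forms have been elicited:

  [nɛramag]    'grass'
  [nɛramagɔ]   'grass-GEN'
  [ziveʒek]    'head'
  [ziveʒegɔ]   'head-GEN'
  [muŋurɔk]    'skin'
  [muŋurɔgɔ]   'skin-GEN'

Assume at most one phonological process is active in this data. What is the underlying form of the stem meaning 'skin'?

The stem for 'skin' ends in [k] in [muŋurɔk] but [g] in [muŋurɔgɔ].
The stem 'grass' ([nɛramag], [nɛramagɔ]) shows [g] unchanged in both environments, so [g] cannot be basic with [k] derived in isolation.
So /k/ is underlying, and a rule of intervocalic voicing — voiceless stops become voiced between vowels — gives [g].

/muŋurɔk/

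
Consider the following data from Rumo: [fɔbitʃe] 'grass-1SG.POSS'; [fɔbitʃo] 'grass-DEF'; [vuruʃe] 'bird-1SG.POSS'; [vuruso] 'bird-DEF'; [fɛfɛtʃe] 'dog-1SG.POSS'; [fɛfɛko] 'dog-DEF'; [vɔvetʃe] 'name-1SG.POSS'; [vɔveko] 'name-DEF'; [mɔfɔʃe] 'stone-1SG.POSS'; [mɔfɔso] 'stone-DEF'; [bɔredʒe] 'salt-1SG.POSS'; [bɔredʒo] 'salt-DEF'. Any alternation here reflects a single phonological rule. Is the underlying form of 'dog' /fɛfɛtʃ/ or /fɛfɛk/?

/fɛfɛk/

The stem for 'dog' ends in [tʃ] in [fɛfɛtʃe] but [k] in [fɛfɛko].
But 'grass' keeps [tʃ] in both environments ([fɔbitʃe], [fɔbitʃo]), so there is no rule changing /tʃ/ to [k] before the DEF suffix.
The underlying segment must be /k/; /k/ and /s/ become palato-alveolar [tʃ] and [ʃ] before a front vowel, yielding [tʃ] there.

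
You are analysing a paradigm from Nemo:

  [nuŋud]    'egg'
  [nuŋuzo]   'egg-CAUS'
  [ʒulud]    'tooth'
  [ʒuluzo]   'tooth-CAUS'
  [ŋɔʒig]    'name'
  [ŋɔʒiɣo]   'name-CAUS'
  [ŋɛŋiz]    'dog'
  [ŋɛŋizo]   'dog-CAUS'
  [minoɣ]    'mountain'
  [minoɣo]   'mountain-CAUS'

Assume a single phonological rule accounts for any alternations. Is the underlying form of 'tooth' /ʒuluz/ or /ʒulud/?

The root 'tooth' surfaces as [ʒulud] and [ʒuluzo], with a stem-final [d] ~ [z] alternation.
If /z/ were underlying and a rule turned it into [d] in isolation, 'dog' would also alternate; but it has [z] in both [ŋɛŋiz] and [ŋɛŋizo].
The underlying segment must be /d/; voiced stops become fricatives between vowels, yielding [z] there.

/ʒulud/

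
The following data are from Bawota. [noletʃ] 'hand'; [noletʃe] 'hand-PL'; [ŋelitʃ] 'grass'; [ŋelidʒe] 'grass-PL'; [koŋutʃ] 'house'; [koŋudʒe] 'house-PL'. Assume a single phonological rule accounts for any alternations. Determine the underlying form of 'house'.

/koŋudʒ/

In [koŋutʃ] and [koŋudʒe] the final segment of 'house' alternates: [tʃ] ~ [dʒ].
The stem 'hand' ([noletʃ], [noletʃe]) shows [tʃ] unchanged in both environments, so [tʃ] cannot be basic with [dʒ] derived before the PL suffix.
The underlying segment must be /dʒ/; voiced obstruents become voiceless word-finally, yielding [tʃ] there.
Hence 'house' is /koŋudʒ/ underlyingly.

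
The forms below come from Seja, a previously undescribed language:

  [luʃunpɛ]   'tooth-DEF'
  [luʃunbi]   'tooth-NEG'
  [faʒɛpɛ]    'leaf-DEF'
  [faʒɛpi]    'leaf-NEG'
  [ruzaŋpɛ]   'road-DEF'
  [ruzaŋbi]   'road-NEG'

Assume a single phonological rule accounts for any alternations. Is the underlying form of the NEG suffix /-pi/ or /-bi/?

/-bi/

The NEG morpheme has two allomorphs, [-bi] and [-pi].
The DEF suffix, which begins with [p], is invariant after every stem; so [p] is not altered by any rule here.
The NEG suffix is therefore /-bi/ underlyingly, with post-vocalic devoicing: voiced stops become voiceless after a vowel.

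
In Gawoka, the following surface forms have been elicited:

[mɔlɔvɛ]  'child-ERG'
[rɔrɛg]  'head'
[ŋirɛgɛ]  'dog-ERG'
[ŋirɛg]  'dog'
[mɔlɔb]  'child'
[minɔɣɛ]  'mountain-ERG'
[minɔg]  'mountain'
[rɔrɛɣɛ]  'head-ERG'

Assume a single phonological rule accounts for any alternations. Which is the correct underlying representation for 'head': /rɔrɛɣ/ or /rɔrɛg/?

The stem for 'head' ends in [g] in [rɔrɛg] but [ɣ] in [rɔrɛɣɛ].
If /g/ were underlying and a rule turned it into [ɣ] before the ERG suffix, 'dog' would also alternate; but it has [g] in both [ŋirɛg] and [ŋirɛgɛ].
The underlying segment must be /ɣ/; voiced fricatives become stops word-finally, yielding [g] there.

/rɔrɛɣ/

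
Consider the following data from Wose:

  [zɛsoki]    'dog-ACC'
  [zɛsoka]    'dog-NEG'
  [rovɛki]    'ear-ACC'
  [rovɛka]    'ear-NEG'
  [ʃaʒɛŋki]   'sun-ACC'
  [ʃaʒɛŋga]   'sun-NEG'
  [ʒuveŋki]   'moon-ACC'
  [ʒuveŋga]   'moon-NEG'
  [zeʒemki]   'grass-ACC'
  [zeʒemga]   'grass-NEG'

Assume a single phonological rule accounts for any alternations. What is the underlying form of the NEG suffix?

/-ga/

The NEG morpheme has two allomorphs, [-ga] and [-ka].
By contrast the ACC suffix keeps its initial [k] throughout — that segment must be underlying.
So the underlying form is /-ga/, and voiced stops become voiceless after a vowel.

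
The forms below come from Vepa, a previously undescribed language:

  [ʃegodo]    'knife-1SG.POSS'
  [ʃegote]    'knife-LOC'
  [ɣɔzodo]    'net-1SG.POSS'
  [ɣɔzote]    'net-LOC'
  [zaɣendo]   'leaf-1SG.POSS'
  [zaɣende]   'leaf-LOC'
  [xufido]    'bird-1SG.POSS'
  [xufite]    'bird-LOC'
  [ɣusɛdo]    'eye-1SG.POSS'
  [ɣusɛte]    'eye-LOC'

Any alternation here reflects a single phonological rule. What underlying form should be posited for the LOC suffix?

The LOC morpheme has two allomorphs, [-de] and [-te].
The 1SG.POSS suffix, which begins with [d], is invariant after every stem; so [d] is not altered by any rule here.
The LOC suffix is therefore /-te/ underlyingly, with post-nasal voicing: voiceless stops become voiced after a nasal.

/-te/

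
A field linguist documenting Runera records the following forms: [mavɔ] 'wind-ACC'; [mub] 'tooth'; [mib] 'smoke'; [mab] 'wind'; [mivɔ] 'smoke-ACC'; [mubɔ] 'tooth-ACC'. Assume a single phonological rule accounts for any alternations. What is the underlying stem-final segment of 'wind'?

The stem for 'wind' ends in [b] in [mab] but [v] in [mavɔ].
If /b/ were underlying and a rule turned it into [v] before the ACC suffix, 'tooth' would also alternate; but it has [b] in both [mub] and [mubɔ].
Therefore /v/ is basic and [b] is derived by word-final hardening (voiced fricatives become stops word-finally).

/v/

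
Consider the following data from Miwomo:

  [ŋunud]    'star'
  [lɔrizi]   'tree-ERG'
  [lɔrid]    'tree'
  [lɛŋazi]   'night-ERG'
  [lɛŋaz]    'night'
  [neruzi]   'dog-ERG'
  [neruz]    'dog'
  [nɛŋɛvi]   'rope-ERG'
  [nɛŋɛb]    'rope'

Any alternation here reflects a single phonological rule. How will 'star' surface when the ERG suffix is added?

In [lɔrizi] and [lɔrid] the final segment of 'tree' alternates: [z] ~ [d].
The stem 'night' ([lɛŋazi], [lɛŋaz]) shows [z] unchanged in both environments, so [z] cannot be basic with [d] derived in isolation.
The underlying segment must be /d/; voiced stops become fricatives between vowels, yielding [z] there.
The one attested form of 'star', [ŋunud], shows underlying /ŋunud/. Applying the same rule between vowels gives [ŋunuzi].

[ŋunuzi]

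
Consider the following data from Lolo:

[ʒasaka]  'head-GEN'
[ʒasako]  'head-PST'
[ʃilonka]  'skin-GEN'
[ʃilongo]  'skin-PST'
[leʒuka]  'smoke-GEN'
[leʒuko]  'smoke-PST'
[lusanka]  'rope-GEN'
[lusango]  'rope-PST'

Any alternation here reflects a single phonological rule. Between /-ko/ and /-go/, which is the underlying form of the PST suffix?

The PST morpheme has two allomorphs, [-go] and [-ko].
The GEN suffix, which begins with [k], is invariant after every stem; so [k] is not altered by any rule here.
The PST suffix is therefore /-go/ underlyingly, with post-vocalic devoicing: voiced stops become voiceless after a vowel.

/-go/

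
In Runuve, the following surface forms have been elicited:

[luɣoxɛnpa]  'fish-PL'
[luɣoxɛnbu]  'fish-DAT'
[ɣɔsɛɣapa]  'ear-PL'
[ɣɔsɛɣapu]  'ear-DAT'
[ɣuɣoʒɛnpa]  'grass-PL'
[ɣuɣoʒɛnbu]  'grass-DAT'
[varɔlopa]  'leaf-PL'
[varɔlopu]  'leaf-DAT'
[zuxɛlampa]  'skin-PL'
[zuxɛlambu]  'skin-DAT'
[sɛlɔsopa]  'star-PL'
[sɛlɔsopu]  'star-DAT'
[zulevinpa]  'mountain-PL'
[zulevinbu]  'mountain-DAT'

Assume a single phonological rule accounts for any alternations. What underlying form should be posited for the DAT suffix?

The DAT suffix surfaces as [-bu] and [-pu], depending on the final segment of the stem.
The PL suffix, which begins with [p], is invariant after every stem; so [p] is not altered by any rule here.
The DAT suffix is therefore /-bu/ underlyingly, with post-vocalic devoicing: voiced stops become voiceless after a vowel.

/-bu/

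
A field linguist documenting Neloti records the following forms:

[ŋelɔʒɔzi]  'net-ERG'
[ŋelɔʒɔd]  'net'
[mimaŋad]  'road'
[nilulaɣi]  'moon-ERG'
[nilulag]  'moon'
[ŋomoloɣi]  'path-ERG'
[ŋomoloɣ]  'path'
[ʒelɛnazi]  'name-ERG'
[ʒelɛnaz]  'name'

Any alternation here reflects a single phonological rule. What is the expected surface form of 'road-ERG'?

[mimaŋazi]

'net' shows [z] ~ [d] at the end of the stem ([ŋelɔʒɔzi] vs [ŋelɔʒɔd]).
The stem 'name' ([ʒelɛnazi], [ʒelɛnaz]) shows [z] unchanged in both environments, so [z] cannot be basic with [d] derived in isolation.
Therefore /d/ is basic and [z] is derived by intervocalic spirantization (voiced stops become fricatives between vowels).
The one attested form of 'road', [mimaŋad], shows underlying /mimaŋad/. Applying the same rule between vowels gives [mimaŋazi].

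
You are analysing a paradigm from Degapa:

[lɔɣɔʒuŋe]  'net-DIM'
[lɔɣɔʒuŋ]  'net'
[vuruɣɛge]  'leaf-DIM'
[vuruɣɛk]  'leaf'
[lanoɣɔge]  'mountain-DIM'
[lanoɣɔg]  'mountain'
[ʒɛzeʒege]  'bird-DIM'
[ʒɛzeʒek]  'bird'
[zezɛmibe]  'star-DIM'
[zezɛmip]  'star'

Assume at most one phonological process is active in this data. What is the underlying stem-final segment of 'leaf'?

The root 'leaf' surfaces as [vuruɣɛge] and [vuruɣɛk], with a stem-final [g] ~ [k] alternation.
But 'mountain' keeps [g] in both environments ([lanoɣɔge], [lanoɣɔg]), so there is no rule changing /g/ to [k] in isolation.
The underlying segment must be /k/; voiceless stops become voiced between vowels, yielding [g] there.

/k/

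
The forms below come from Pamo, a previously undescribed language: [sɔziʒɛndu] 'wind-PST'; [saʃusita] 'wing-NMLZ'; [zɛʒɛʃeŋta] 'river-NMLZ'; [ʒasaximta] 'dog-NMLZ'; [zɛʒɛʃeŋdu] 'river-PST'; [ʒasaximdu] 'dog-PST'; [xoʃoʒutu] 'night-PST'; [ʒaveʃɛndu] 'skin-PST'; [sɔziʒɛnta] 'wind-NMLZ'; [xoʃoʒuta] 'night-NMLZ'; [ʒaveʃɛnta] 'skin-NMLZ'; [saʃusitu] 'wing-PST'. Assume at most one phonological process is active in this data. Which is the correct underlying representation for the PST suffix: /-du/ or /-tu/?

/-du/

The PST suffix surfaces as [-du] and [-tu], depending on the final segment of the stem.
The NMLZ suffix, which begins with [t], is invariant after every stem; so [t] is not altered by any rule here.
So the underlying form is /-du/, and voiced stops become voiceless after a vowel.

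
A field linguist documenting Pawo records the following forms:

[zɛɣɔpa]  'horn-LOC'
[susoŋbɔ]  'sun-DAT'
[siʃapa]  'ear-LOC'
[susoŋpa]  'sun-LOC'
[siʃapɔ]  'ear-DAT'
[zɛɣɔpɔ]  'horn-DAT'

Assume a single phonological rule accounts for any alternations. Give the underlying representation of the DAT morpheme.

/-bɔ/

The DAT morpheme has two allomorphs, [-bɔ] and [-pɔ].
The LOC suffix, which begins with [p], is invariant after every stem; so [p] is not altered by any rule here.
The DAT suffix is therefore /-bɔ/ underlyingly, with post-vocalic devoicing: voiced stops become voiceless after a vowel.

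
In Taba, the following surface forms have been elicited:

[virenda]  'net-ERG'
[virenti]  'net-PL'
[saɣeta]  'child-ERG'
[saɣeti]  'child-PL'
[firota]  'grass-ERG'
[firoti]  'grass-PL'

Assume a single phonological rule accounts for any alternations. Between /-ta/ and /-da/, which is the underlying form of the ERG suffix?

The ERG suffix surfaces as [-da] and [-ta], depending on the final segment of the stem.
The PL suffix, which begins with [t], is invariant after every stem; so [t] is not altered by any rule here.
So the underlying form is /-da/, and voiced stops become voiceless after a vowel.

/-da/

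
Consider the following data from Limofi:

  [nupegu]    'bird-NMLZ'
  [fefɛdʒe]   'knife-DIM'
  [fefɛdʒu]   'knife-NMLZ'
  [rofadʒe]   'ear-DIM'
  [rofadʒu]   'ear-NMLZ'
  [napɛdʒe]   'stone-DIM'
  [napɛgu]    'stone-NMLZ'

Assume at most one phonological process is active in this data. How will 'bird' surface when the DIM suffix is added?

In [napɛdʒe] and [napɛgu] the final segment of 'stone' alternates: [dʒ] ~ [g].
The stem 'ear' ([rofadʒe], [rofadʒu]) shows [dʒ] unchanged in both environments, so [dʒ] cannot be basic with [g] derived before the NMLZ suffix.
The underlying segment must be /g/; /g/ becomes palato-alveolar [dʒ] before a front vowel, yielding [dʒ] there.
From [nupegu] the stem 'bird' is /nupeg/; before a front vowel this yields [nupedʒe].

[nupedʒe]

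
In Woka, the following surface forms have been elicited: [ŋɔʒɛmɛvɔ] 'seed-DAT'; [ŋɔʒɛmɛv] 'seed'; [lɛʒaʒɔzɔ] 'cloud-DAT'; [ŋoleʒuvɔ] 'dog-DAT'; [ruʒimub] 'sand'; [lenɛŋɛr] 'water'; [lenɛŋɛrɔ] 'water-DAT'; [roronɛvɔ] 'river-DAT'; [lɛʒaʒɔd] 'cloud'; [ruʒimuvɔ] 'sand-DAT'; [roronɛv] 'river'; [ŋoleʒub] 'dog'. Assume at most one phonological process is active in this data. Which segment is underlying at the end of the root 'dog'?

/b/

The root 'dog' surfaces as [ŋoleʒub] and [ŋoleʒuvɔ], with a stem-final [b] ~ [v] alternation.
If /v/ were underlying and a rule turned it into [b] in isolation, 'seed' would also alternate; but it has [v] in both [ŋɔʒɛmɛv] and [ŋɔʒɛmɛvɔ].
Therefore /b/ is basic and [v] is derived by intervocalic spirantization (voiced stops become fricatives between vowels).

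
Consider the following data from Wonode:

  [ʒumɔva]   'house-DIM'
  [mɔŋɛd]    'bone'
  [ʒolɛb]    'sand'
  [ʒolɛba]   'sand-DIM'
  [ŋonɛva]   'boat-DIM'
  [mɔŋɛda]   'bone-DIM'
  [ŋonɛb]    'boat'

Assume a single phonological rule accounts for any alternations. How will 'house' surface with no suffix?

[ʒumɔb]

In [ŋonɛb] and [ŋonɛva] the final segment of 'boat' alternates: [b] ~ [v].
The stem 'sand' ([ʒolɛb], [ʒolɛba]) shows [b] unchanged in both environments, so [b] cannot be basic with [v] derived before the DIM suffix.
The underlying segment must be /v/; voiced fricatives become stops word-finally, yielding [b] there.
From [ʒumɔva] the stem 'house' is /ʒumɔv/; word-finally this yields [ʒumɔb].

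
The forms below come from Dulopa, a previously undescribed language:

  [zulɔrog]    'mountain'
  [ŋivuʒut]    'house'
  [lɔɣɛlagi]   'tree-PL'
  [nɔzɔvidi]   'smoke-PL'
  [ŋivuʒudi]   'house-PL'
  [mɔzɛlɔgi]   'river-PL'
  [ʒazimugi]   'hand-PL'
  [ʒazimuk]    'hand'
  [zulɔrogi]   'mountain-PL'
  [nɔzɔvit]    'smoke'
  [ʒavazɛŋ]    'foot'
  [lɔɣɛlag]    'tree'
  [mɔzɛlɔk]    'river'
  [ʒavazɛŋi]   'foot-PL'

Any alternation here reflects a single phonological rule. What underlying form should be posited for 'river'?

The root 'river' surfaces as [mɔzɛlɔgi] and [mɔzɛlɔk], with a stem-final [g] ~ [k] alternation.
Compare 'tree', with invariant [g] in [lɔɣɛlagi] and [lɔɣɛlag]: an analysis with underlying /g/ and a rule producing [k] in isolation would wrongly predict alternation here too.
So /k/ is underlying, and a rule of intervocalic voicing — voiceless stops become voiced between vowels — gives [g].

/mɔzɛlɔk/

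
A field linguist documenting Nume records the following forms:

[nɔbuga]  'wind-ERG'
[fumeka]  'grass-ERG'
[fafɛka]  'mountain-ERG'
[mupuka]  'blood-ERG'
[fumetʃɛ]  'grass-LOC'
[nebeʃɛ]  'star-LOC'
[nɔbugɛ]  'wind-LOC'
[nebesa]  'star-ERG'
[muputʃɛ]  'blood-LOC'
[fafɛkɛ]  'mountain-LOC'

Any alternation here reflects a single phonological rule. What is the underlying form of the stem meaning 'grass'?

The root 'grass' surfaces as [fumetʃɛ] and [fumeka], with a stem-final [tʃ] ~ [k] alternation.
Compare 'mountain', with invariant [k] in [fafɛkɛ] and [fafɛka]: an analysis with underlying /k/ and a rule producing [tʃ] before the LOC suffix would wrongly predict alternation here too.
The underlying segment must be /tʃ/; palato-alveolar /tʃ/ and /ʃ/ become [k] and [s] when no front vowel follows, yielding [k] there.

/fumetʃ/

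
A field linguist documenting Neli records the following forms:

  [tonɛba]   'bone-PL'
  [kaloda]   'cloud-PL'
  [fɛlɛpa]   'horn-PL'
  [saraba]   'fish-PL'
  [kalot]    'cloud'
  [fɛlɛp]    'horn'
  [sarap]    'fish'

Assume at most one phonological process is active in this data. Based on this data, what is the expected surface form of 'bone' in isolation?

'fish' shows [p] ~ [b] at the end of the stem ([sarap] vs [saraba]).
But 'horn' keeps [p] in both environments ([fɛlɛp], [fɛlɛpa]), so there is no rule changing /p/ to [b] before the PL suffix.
The alternation reflects word-final obstruent devoicing: voiced obstruents become voiceless word-finally. /b/ is underlying.
From [tonɛba] the stem 'bone' is /tonɛb/; word-finally this yields [tonɛp].

[tonɛp]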